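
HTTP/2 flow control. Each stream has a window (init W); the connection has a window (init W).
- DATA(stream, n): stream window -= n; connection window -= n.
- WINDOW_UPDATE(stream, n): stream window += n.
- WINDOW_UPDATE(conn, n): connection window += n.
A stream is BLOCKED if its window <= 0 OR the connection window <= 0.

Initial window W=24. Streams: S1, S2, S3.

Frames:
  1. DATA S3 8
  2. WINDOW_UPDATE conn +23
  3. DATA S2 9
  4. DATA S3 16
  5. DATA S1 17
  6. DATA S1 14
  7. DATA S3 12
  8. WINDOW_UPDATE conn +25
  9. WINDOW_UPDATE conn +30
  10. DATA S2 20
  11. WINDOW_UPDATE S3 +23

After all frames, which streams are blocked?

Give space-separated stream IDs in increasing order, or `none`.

Op 1: conn=16 S1=24 S2=24 S3=16 blocked=[]
Op 2: conn=39 S1=24 S2=24 S3=16 blocked=[]
Op 3: conn=30 S1=24 S2=15 S3=16 blocked=[]
Op 4: conn=14 S1=24 S2=15 S3=0 blocked=[3]
Op 5: conn=-3 S1=7 S2=15 S3=0 blocked=[1, 2, 3]
Op 6: conn=-17 S1=-7 S2=15 S3=0 blocked=[1, 2, 3]
Op 7: conn=-29 S1=-7 S2=15 S3=-12 blocked=[1, 2, 3]
Op 8: conn=-4 S1=-7 S2=15 S3=-12 blocked=[1, 2, 3]
Op 9: conn=26 S1=-7 S2=15 S3=-12 blocked=[1, 3]
Op 10: conn=6 S1=-7 S2=-5 S3=-12 blocked=[1, 2, 3]
Op 11: conn=6 S1=-7 S2=-5 S3=11 blocked=[1, 2]

Answer: S1 S2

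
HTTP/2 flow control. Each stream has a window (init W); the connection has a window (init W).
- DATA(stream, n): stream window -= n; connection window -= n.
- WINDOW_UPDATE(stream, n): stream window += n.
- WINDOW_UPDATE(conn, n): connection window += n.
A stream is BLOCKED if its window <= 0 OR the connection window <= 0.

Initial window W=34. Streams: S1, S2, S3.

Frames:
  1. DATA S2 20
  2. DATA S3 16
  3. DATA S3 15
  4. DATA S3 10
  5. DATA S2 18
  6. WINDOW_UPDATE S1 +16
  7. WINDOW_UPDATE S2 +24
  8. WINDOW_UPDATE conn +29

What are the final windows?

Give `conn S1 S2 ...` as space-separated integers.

Answer: -16 50 20 -7

Derivation:
Op 1: conn=14 S1=34 S2=14 S3=34 blocked=[]
Op 2: conn=-2 S1=34 S2=14 S3=18 blocked=[1, 2, 3]
Op 3: conn=-17 S1=34 S2=14 S3=3 blocked=[1, 2, 3]
Op 4: conn=-27 S1=34 S2=14 S3=-7 blocked=[1, 2, 3]
Op 5: conn=-45 S1=34 S2=-4 S3=-7 blocked=[1, 2, 3]
Op 6: conn=-45 S1=50 S2=-4 S3=-7 blocked=[1, 2, 3]
Op 7: conn=-45 S1=50 S2=20 S3=-7 blocked=[1, 2, 3]
Op 8: conn=-16 S1=50 S2=20 S3=-7 blocked=[1, 2, 3]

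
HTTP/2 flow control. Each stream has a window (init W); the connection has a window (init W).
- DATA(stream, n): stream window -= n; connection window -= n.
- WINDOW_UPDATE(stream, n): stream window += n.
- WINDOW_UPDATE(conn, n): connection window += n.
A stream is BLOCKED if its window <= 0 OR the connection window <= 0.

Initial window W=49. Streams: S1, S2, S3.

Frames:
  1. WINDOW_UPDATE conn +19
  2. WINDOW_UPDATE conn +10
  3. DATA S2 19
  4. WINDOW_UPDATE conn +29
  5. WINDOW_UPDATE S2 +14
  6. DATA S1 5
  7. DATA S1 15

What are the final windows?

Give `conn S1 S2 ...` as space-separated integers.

Op 1: conn=68 S1=49 S2=49 S3=49 blocked=[]
Op 2: conn=78 S1=49 S2=49 S3=49 blocked=[]
Op 3: conn=59 S1=49 S2=30 S3=49 blocked=[]
Op 4: conn=88 S1=49 S2=30 S3=49 blocked=[]
Op 5: conn=88 S1=49 S2=44 S3=49 blocked=[]
Op 6: conn=83 S1=44 S2=44 S3=49 blocked=[]
Op 7: conn=68 S1=29 S2=44 S3=49 blocked=[]

Answer: 68 29 44 49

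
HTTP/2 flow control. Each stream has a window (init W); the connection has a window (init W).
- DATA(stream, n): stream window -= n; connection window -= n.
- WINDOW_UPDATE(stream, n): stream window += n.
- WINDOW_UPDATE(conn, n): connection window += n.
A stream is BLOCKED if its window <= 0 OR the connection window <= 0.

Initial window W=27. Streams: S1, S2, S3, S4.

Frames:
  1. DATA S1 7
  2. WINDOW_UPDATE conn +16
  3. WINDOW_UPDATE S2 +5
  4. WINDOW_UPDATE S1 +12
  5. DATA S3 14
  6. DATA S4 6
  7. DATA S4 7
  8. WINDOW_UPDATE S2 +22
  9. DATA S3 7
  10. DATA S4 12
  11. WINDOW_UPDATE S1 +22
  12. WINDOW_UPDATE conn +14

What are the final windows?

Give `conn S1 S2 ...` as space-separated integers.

Op 1: conn=20 S1=20 S2=27 S3=27 S4=27 blocked=[]
Op 2: conn=36 S1=20 S2=27 S3=27 S4=27 blocked=[]
Op 3: conn=36 S1=20 S2=32 S3=27 S4=27 blocked=[]
Op 4: conn=36 S1=32 S2=32 S3=27 S4=27 blocked=[]
Op 5: conn=22 S1=32 S2=32 S3=13 S4=27 blocked=[]
Op 6: conn=16 S1=32 S2=32 S3=13 S4=21 blocked=[]
Op 7: conn=9 S1=32 S2=32 S3=13 S4=14 blocked=[]
Op 8: conn=9 S1=32 S2=54 S3=13 S4=14 blocked=[]
Op 9: conn=2 S1=32 S2=54 S3=6 S4=14 blocked=[]
Op 10: conn=-10 S1=32 S2=54 S3=6 S4=2 blocked=[1, 2, 3, 4]
Op 11: conn=-10 S1=54 S2=54 S3=6 S4=2 blocked=[1, 2, 3, 4]
Op 12: conn=4 S1=54 S2=54 S3=6 S4=2 blocked=[]

Answer: 4 54 54 6 2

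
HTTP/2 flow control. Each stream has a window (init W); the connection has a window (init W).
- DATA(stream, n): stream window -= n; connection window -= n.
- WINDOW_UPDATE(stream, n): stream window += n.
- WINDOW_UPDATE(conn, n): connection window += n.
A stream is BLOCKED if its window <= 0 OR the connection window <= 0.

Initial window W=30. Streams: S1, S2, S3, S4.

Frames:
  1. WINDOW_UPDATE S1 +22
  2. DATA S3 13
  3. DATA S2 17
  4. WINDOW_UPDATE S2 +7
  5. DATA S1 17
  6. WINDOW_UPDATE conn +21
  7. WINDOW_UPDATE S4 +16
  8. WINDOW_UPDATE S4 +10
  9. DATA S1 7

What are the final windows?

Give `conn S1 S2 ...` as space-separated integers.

Op 1: conn=30 S1=52 S2=30 S3=30 S4=30 blocked=[]
Op 2: conn=17 S1=52 S2=30 S3=17 S4=30 blocked=[]
Op 3: conn=0 S1=52 S2=13 S3=17 S4=30 blocked=[1, 2, 3, 4]
Op 4: conn=0 S1=52 S2=20 S3=17 S4=30 blocked=[1, 2, 3, 4]
Op 5: conn=-17 S1=35 S2=20 S3=17 S4=30 blocked=[1, 2, 3, 4]
Op 6: conn=4 S1=35 S2=20 S3=17 S4=30 blocked=[]
Op 7: conn=4 S1=35 S2=20 S3=17 S4=46 blocked=[]
Op 8: conn=4 S1=35 S2=20 S3=17 S4=56 blocked=[]
Op 9: conn=-3 S1=28 S2=20 S3=17 S4=56 blocked=[1, 2, 3, 4]

Answer: -3 28 20 17 56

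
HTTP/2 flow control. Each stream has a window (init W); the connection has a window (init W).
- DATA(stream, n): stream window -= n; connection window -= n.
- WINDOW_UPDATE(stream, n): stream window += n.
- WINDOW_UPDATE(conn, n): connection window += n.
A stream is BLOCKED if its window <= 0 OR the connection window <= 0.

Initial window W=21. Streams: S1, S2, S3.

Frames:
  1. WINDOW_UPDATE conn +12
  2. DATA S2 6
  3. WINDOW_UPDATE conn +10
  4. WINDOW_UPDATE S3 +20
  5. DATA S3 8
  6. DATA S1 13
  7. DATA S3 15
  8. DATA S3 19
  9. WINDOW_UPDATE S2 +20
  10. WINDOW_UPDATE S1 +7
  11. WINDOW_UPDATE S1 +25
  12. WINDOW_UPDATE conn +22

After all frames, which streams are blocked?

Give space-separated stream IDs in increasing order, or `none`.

Op 1: conn=33 S1=21 S2=21 S3=21 blocked=[]
Op 2: conn=27 S1=21 S2=15 S3=21 blocked=[]
Op 3: conn=37 S1=21 S2=15 S3=21 blocked=[]
Op 4: conn=37 S1=21 S2=15 S3=41 blocked=[]
Op 5: conn=29 S1=21 S2=15 S3=33 blocked=[]
Op 6: conn=16 S1=8 S2=15 S3=33 blocked=[]
Op 7: conn=1 S1=8 S2=15 S3=18 blocked=[]
Op 8: conn=-18 S1=8 S2=15 S3=-1 blocked=[1, 2, 3]
Op 9: conn=-18 S1=8 S2=35 S3=-1 blocked=[1, 2, 3]
Op 10: conn=-18 S1=15 S2=35 S3=-1 blocked=[1, 2, 3]
Op 11: conn=-18 S1=40 S2=35 S3=-1 blocked=[1, 2, 3]
Op 12: conn=4 S1=40 S2=35 S3=-1 blocked=[3]

Answer: S3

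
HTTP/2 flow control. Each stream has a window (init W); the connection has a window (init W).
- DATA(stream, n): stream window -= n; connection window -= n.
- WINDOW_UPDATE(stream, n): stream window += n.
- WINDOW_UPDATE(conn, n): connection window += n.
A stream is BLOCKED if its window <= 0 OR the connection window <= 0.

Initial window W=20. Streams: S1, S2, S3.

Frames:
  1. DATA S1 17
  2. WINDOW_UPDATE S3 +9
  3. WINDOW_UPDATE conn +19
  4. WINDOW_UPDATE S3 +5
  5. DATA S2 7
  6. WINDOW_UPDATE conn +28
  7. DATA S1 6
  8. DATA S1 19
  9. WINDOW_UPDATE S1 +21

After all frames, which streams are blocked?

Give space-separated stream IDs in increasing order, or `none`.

Op 1: conn=3 S1=3 S2=20 S3=20 blocked=[]
Op 2: conn=3 S1=3 S2=20 S3=29 blocked=[]
Op 3: conn=22 S1=3 S2=20 S3=29 blocked=[]
Op 4: conn=22 S1=3 S2=20 S3=34 blocked=[]
Op 5: conn=15 S1=3 S2=13 S3=34 blocked=[]
Op 6: conn=43 S1=3 S2=13 S3=34 blocked=[]
Op 7: conn=37 S1=-3 S2=13 S3=34 blocked=[1]
Op 8: conn=18 S1=-22 S2=13 S3=34 blocked=[1]
Op 9: conn=18 S1=-1 S2=13 S3=34 blocked=[1]

Answer: S1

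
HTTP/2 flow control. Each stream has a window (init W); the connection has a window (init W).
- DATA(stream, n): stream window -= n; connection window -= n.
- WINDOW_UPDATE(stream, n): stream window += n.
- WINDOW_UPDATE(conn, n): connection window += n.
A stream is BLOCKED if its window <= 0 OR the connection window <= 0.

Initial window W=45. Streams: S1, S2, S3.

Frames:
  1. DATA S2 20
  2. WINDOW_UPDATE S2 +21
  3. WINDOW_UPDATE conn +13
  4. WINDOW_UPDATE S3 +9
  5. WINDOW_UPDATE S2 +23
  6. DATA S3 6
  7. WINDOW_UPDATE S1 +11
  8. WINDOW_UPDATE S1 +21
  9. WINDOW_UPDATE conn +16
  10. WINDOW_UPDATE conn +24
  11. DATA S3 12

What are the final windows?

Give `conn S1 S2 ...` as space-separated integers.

Answer: 60 77 69 36

Derivation:
Op 1: conn=25 S1=45 S2=25 S3=45 blocked=[]
Op 2: conn=25 S1=45 S2=46 S3=45 blocked=[]
Op 3: conn=38 S1=45 S2=46 S3=45 blocked=[]
Op 4: conn=38 S1=45 S2=46 S3=54 blocked=[]
Op 5: conn=38 S1=45 S2=69 S3=54 blocked=[]
Op 6: conn=32 S1=45 S2=69 S3=48 blocked=[]
Op 7: conn=32 S1=56 S2=69 S3=48 blocked=[]
Op 8: conn=32 S1=77 S2=69 S3=48 blocked=[]
Op 9: conn=48 S1=77 S2=69 S3=48 blocked=[]
Op 10: conn=72 S1=77 S2=69 S3=48 blocked=[]
Op 11: conn=60 S1=77 S2=69 S3=36 blocked=[]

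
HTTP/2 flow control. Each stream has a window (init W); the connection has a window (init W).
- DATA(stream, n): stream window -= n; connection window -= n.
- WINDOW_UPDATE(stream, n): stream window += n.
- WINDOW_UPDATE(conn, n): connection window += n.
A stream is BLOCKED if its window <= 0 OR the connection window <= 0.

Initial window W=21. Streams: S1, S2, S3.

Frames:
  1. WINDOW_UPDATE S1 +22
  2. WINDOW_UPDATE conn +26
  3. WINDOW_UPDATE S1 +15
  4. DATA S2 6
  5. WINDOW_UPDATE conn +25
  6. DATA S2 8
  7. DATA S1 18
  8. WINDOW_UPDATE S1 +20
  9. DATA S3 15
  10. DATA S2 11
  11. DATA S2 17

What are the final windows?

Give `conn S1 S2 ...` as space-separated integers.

Answer: -3 60 -21 6

Derivation:
Op 1: conn=21 S1=43 S2=21 S3=21 blocked=[]
Op 2: conn=47 S1=43 S2=21 S3=21 blocked=[]
Op 3: conn=47 S1=58 S2=21 S3=21 blocked=[]
Op 4: conn=41 S1=58 S2=15 S3=21 blocked=[]
Op 5: conn=66 S1=58 S2=15 S3=21 blocked=[]
Op 6: conn=58 S1=58 S2=7 S3=21 blocked=[]
Op 7: conn=40 S1=40 S2=7 S3=21 blocked=[]
Op 8: conn=40 S1=60 S2=7 S3=21 blocked=[]
Op 9: conn=25 S1=60 S2=7 S3=6 blocked=[]
Op 10: conn=14 S1=60 S2=-4 S3=6 blocked=[2]
Op 11: conn=-3 S1=60 S2=-21 S3=6 blocked=[1, 2, 3]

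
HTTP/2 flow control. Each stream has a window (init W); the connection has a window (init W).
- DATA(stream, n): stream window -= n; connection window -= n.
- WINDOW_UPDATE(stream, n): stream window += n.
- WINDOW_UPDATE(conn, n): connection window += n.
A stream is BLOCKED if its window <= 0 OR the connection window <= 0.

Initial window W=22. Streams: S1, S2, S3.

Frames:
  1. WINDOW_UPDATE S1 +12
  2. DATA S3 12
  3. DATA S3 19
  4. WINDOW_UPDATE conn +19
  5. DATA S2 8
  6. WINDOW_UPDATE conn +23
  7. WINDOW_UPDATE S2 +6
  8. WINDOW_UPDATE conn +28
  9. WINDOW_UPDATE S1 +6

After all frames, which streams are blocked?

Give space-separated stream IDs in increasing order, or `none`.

Answer: S3

Derivation:
Op 1: conn=22 S1=34 S2=22 S3=22 blocked=[]
Op 2: conn=10 S1=34 S2=22 S3=10 blocked=[]
Op 3: conn=-9 S1=34 S2=22 S3=-9 blocked=[1, 2, 3]
Op 4: conn=10 S1=34 S2=22 S3=-9 blocked=[3]
Op 5: conn=2 S1=34 S2=14 S3=-9 blocked=[3]
Op 6: conn=25 S1=34 S2=14 S3=-9 blocked=[3]
Op 7: conn=25 S1=34 S2=20 S3=-9 blocked=[3]
Op 8: conn=53 S1=34 S2=20 S3=-9 blocked=[3]
Op 9: conn=53 S1=40 S2=20 S3=-9 blocked=[3]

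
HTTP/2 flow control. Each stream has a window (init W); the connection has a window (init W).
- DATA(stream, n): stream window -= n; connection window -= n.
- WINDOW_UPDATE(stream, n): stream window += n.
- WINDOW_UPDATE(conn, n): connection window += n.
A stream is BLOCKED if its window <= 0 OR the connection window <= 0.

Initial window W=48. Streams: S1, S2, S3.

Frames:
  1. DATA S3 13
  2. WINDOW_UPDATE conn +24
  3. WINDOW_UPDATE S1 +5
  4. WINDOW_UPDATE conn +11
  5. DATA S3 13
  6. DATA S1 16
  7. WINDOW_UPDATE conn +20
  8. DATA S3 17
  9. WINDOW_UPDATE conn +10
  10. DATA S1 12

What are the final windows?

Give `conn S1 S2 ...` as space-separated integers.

Op 1: conn=35 S1=48 S2=48 S3=35 blocked=[]
Op 2: conn=59 S1=48 S2=48 S3=35 blocked=[]
Op 3: conn=59 S1=53 S2=48 S3=35 blocked=[]
Op 4: conn=70 S1=53 S2=48 S3=35 blocked=[]
Op 5: conn=57 S1=53 S2=48 S3=22 blocked=[]
Op 6: conn=41 S1=37 S2=48 S3=22 blocked=[]
Op 7: conn=61 S1=37 S2=48 S3=22 blocked=[]
Op 8: conn=44 S1=37 S2=48 S3=5 blocked=[]
Op 9: conn=54 S1=37 S2=48 S3=5 blocked=[]
Op 10: conn=42 S1=25 S2=48 S3=5 blocked=[]

Answer: 42 25 48 5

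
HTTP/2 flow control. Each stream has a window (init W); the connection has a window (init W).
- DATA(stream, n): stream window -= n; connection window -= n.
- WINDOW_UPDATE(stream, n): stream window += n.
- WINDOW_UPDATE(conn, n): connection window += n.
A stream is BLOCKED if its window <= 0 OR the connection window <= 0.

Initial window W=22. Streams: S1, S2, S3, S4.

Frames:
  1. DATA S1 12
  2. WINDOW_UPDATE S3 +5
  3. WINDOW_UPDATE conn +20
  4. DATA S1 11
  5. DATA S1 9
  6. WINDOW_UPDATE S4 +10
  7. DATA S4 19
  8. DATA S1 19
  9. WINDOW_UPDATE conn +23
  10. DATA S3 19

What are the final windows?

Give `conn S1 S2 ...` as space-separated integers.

Answer: -24 -29 22 8 13

Derivation:
Op 1: conn=10 S1=10 S2=22 S3=22 S4=22 blocked=[]
Op 2: conn=10 S1=10 S2=22 S3=27 S4=22 blocked=[]
Op 3: conn=30 S1=10 S2=22 S3=27 S4=22 blocked=[]
Op 4: conn=19 S1=-1 S2=22 S3=27 S4=22 blocked=[1]
Op 5: conn=10 S1=-10 S2=22 S3=27 S4=22 blocked=[1]
Op 6: conn=10 S1=-10 S2=22 S3=27 S4=32 blocked=[1]
Op 7: conn=-9 S1=-10 S2=22 S3=27 S4=13 blocked=[1, 2, 3, 4]
Op 8: conn=-28 S1=-29 S2=22 S3=27 S4=13 blocked=[1, 2, 3, 4]
Op 9: conn=-5 S1=-29 S2=22 S3=27 S4=13 blocked=[1, 2, 3, 4]
Op 10: conn=-24 S1=-29 S2=22 S3=8 S4=13 blocked=[1, 2, 3, 4]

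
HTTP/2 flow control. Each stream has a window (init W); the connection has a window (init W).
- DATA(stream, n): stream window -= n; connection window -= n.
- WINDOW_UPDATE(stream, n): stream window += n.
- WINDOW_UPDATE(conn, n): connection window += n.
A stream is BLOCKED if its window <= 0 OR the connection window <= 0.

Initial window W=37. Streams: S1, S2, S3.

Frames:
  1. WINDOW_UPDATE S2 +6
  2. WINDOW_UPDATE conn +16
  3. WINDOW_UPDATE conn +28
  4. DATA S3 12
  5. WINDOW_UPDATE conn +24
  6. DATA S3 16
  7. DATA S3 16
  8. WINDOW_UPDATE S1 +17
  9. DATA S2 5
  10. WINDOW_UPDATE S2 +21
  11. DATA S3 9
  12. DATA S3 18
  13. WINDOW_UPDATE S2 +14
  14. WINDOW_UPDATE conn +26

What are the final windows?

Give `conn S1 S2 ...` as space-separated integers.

Op 1: conn=37 S1=37 S2=43 S3=37 blocked=[]
Op 2: conn=53 S1=37 S2=43 S3=37 blocked=[]
Op 3: conn=81 S1=37 S2=43 S3=37 blocked=[]
Op 4: conn=69 S1=37 S2=43 S3=25 blocked=[]
Op 5: conn=93 S1=37 S2=43 S3=25 blocked=[]
Op 6: conn=77 S1=37 S2=43 S3=9 blocked=[]
Op 7: conn=61 S1=37 S2=43 S3=-7 blocked=[3]
Op 8: conn=61 S1=54 S2=43 S3=-7 blocked=[3]
Op 9: conn=56 S1=54 S2=38 S3=-7 blocked=[3]
Op 10: conn=56 S1=54 S2=59 S3=-7 blocked=[3]
Op 11: conn=47 S1=54 S2=59 S3=-16 blocked=[3]
Op 12: conn=29 S1=54 S2=59 S3=-34 blocked=[3]
Op 13: conn=29 S1=54 S2=73 S3=-34 blocked=[3]
Op 14: conn=55 S1=54 S2=73 S3=-34 blocked=[3]

Answer: 55 54 73 -34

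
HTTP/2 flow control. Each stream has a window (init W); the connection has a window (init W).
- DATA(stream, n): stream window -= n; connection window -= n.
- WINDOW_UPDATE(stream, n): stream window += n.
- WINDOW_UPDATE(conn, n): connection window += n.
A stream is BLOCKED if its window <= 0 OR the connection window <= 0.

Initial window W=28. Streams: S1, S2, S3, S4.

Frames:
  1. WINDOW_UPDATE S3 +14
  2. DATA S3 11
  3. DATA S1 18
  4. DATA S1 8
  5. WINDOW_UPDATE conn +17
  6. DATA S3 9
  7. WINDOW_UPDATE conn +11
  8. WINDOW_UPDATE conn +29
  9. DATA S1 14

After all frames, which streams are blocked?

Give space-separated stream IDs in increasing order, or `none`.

Answer: S1

Derivation:
Op 1: conn=28 S1=28 S2=28 S3=42 S4=28 blocked=[]
Op 2: conn=17 S1=28 S2=28 S3=31 S4=28 blocked=[]
Op 3: conn=-1 S1=10 S2=28 S3=31 S4=28 blocked=[1, 2, 3, 4]
Op 4: conn=-9 S1=2 S2=28 S3=31 S4=28 blocked=[1, 2, 3, 4]
Op 5: conn=8 S1=2 S2=28 S3=31 S4=28 blocked=[]
Op 6: conn=-1 S1=2 S2=28 S3=22 S4=28 blocked=[1, 2, 3, 4]
Op 7: conn=10 S1=2 S2=28 S3=22 S4=28 blocked=[]
Op 8: conn=39 S1=2 S2=28 S3=22 S4=28 blocked=[]
Op 9: conn=25 S1=-12 S2=28 S3=22 S4=28 blocked=[1]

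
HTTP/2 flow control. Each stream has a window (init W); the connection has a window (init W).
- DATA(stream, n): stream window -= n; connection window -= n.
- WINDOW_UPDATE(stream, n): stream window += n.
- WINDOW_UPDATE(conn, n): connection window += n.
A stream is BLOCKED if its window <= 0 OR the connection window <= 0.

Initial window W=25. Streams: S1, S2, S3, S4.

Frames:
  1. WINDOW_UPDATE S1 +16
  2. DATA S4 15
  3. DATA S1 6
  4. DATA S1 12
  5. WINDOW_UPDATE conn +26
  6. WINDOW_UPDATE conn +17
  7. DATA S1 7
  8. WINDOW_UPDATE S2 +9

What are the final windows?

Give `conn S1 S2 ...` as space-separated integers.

Op 1: conn=25 S1=41 S2=25 S3=25 S4=25 blocked=[]
Op 2: conn=10 S1=41 S2=25 S3=25 S4=10 blocked=[]
Op 3: conn=4 S1=35 S2=25 S3=25 S4=10 blocked=[]
Op 4: conn=-8 S1=23 S2=25 S3=25 S4=10 blocked=[1, 2, 3, 4]
Op 5: conn=18 S1=23 S2=25 S3=25 S4=10 blocked=[]
Op 6: conn=35 S1=23 S2=25 S3=25 S4=10 blocked=[]
Op 7: conn=28 S1=16 S2=25 S3=25 S4=10 blocked=[]
Op 8: conn=28 S1=16 S2=34 S3=25 S4=10 blocked=[]

Answer: 28 16 34 25 10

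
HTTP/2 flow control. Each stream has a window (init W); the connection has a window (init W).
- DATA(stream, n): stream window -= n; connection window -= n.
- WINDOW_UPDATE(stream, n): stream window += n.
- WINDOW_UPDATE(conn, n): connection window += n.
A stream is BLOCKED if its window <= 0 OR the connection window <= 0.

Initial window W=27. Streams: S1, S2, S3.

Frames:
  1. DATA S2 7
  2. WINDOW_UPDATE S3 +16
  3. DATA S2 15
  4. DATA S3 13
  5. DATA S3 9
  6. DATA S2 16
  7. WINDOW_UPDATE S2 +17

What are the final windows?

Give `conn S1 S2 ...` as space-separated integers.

Op 1: conn=20 S1=27 S2=20 S3=27 blocked=[]
Op 2: conn=20 S1=27 S2=20 S3=43 blocked=[]
Op 3: conn=5 S1=27 S2=5 S3=43 blocked=[]
Op 4: conn=-8 S1=27 S2=5 S3=30 blocked=[1, 2, 3]
Op 5: conn=-17 S1=27 S2=5 S3=21 blocked=[1, 2, 3]
Op 6: conn=-33 S1=27 S2=-11 S3=21 blocked=[1, 2, 3]
Op 7: conn=-33 S1=27 S2=6 S3=21 blocked=[1, 2, 3]

Answer: -33 27 6 21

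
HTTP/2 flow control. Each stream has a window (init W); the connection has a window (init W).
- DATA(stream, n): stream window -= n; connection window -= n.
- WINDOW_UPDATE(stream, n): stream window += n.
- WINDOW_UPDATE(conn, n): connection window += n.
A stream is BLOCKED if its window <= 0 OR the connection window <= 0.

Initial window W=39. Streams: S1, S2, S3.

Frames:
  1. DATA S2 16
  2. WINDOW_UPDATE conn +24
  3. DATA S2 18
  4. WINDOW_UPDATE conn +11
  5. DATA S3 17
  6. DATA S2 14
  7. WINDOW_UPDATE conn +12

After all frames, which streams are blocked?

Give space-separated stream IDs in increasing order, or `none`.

Answer: S2

Derivation:
Op 1: conn=23 S1=39 S2=23 S3=39 blocked=[]
Op 2: conn=47 S1=39 S2=23 S3=39 blocked=[]
Op 3: conn=29 S1=39 S2=5 S3=39 blocked=[]
Op 4: conn=40 S1=39 S2=5 S3=39 blocked=[]
Op 5: conn=23 S1=39 S2=5 S3=22 blocked=[]
Op 6: conn=9 S1=39 S2=-9 S3=22 blocked=[2]
Op 7: conn=21 S1=39 S2=-9 S3=22 blocked=[2]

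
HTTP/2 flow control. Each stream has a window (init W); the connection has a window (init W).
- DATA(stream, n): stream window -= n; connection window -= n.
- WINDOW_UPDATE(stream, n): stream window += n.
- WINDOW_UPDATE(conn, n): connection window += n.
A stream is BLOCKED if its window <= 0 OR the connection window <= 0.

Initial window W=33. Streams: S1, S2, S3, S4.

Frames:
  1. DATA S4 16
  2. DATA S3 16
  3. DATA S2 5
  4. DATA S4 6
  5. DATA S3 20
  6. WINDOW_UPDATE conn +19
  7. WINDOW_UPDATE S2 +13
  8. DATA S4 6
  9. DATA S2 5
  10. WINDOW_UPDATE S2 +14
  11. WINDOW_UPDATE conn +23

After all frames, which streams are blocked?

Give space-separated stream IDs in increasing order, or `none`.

Answer: S3

Derivation:
Op 1: conn=17 S1=33 S2=33 S3=33 S4=17 blocked=[]
Op 2: conn=1 S1=33 S2=33 S3=17 S4=17 blocked=[]
Op 3: conn=-4 S1=33 S2=28 S3=17 S4=17 blocked=[1, 2, 3, 4]
Op 4: conn=-10 S1=33 S2=28 S3=17 S4=11 blocked=[1, 2, 3, 4]
Op 5: conn=-30 S1=33 S2=28 S3=-3 S4=11 blocked=[1, 2, 3, 4]
Op 6: conn=-11 S1=33 S2=28 S3=-3 S4=11 blocked=[1, 2, 3, 4]
Op 7: conn=-11 S1=33 S2=41 S3=-3 S4=11 blocked=[1, 2, 3, 4]
Op 8: conn=-17 S1=33 S2=41 S3=-3 S4=5 blocked=[1, 2, 3, 4]
Op 9: conn=-22 S1=33 S2=36 S3=-3 S4=5 blocked=[1, 2, 3, 4]
Op 10: conn=-22 S1=33 S2=50 S3=-3 S4=5 blocked=[1, 2, 3, 4]
Op 11: conn=1 S1=33 S2=50 S3=-3 S4=5 blocked=[3]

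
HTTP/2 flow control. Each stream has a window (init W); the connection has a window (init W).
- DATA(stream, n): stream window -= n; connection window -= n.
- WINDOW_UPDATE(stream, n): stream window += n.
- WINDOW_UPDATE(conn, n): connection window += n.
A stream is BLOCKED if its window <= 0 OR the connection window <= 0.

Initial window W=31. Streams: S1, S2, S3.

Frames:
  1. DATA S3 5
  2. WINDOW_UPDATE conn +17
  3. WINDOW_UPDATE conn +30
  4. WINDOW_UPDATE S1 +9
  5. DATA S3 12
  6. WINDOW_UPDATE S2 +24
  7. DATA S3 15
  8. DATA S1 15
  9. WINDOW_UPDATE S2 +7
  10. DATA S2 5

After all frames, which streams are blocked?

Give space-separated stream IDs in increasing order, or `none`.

Op 1: conn=26 S1=31 S2=31 S3=26 blocked=[]
Op 2: conn=43 S1=31 S2=31 S3=26 blocked=[]
Op 3: conn=73 S1=31 S2=31 S3=26 blocked=[]
Op 4: conn=73 S1=40 S2=31 S3=26 blocked=[]
Op 5: conn=61 S1=40 S2=31 S3=14 blocked=[]
Op 6: conn=61 S1=40 S2=55 S3=14 blocked=[]
Op 7: conn=46 S1=40 S2=55 S3=-1 blocked=[3]
Op 8: conn=31 S1=25 S2=55 S3=-1 blocked=[3]
Op 9: conn=31 S1=25 S2=62 S3=-1 blocked=[3]
Op 10: conn=26 S1=25 S2=57 S3=-1 blocked=[3]

Answer: S3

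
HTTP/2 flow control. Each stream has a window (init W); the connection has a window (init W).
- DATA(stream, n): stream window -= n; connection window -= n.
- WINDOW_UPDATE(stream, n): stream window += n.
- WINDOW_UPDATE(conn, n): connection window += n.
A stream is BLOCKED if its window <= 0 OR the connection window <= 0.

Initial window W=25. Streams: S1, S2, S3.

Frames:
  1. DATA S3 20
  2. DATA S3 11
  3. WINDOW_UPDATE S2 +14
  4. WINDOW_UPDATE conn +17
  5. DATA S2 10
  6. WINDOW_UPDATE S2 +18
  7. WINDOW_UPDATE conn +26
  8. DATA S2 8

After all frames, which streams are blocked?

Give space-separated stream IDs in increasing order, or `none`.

Answer: S3

Derivation:
Op 1: conn=5 S1=25 S2=25 S3=5 blocked=[]
Op 2: conn=-6 S1=25 S2=25 S3=-6 blocked=[1, 2, 3]
Op 3: conn=-6 S1=25 S2=39 S3=-6 blocked=[1, 2, 3]
Op 4: conn=11 S1=25 S2=39 S3=-6 blocked=[3]
Op 5: conn=1 S1=25 S2=29 S3=-6 blocked=[3]
Op 6: conn=1 S1=25 S2=47 S3=-6 blocked=[3]
Op 7: conn=27 S1=25 S2=47 S3=-6 blocked=[3]
Op 8: conn=19 S1=25 S2=39 S3=-6 blocked=[3]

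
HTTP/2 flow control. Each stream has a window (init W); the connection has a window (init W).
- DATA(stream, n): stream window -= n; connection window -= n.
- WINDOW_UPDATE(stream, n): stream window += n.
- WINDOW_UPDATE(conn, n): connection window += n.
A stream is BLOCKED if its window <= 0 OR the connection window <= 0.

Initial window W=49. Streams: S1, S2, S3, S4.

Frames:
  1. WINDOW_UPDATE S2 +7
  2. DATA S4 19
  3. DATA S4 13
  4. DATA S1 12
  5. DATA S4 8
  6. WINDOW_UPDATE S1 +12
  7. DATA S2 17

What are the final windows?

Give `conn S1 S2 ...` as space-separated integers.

Answer: -20 49 39 49 9

Derivation:
Op 1: conn=49 S1=49 S2=56 S3=49 S4=49 blocked=[]
Op 2: conn=30 S1=49 S2=56 S3=49 S4=30 blocked=[]
Op 3: conn=17 S1=49 S2=56 S3=49 S4=17 blocked=[]
Op 4: conn=5 S1=37 S2=56 S3=49 S4=17 blocked=[]
Op 5: conn=-3 S1=37 S2=56 S3=49 S4=9 blocked=[1, 2, 3, 4]
Op 6: conn=-3 S1=49 S2=56 S3=49 S4=9 blocked=[1, 2, 3, 4]
Op 7: conn=-20 S1=49 S2=39 S3=49 S4=9 blocked=[1, 2, 3, 4]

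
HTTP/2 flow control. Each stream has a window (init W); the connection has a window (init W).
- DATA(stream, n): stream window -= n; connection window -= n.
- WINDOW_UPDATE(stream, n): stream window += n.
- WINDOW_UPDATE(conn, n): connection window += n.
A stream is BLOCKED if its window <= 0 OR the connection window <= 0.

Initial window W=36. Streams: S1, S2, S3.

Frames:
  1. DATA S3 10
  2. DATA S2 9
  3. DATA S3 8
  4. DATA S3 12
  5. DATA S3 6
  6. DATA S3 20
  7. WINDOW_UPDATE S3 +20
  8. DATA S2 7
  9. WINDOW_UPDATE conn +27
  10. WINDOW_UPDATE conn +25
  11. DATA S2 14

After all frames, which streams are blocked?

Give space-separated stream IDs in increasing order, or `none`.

Op 1: conn=26 S1=36 S2=36 S3=26 blocked=[]
Op 2: conn=17 S1=36 S2=27 S3=26 blocked=[]
Op 3: conn=9 S1=36 S2=27 S3=18 blocked=[]
Op 4: conn=-3 S1=36 S2=27 S3=6 blocked=[1, 2, 3]
Op 5: conn=-9 S1=36 S2=27 S3=0 blocked=[1, 2, 3]
Op 6: conn=-29 S1=36 S2=27 S3=-20 blocked=[1, 2, 3]
Op 7: conn=-29 S1=36 S2=27 S3=0 blocked=[1, 2, 3]
Op 8: conn=-36 S1=36 S2=20 S3=0 blocked=[1, 2, 3]
Op 9: conn=-9 S1=36 S2=20 S3=0 blocked=[1, 2, 3]
Op 10: conn=16 S1=36 S2=20 S3=0 blocked=[3]
Op 11: conn=2 S1=36 S2=6 S3=0 blocked=[3]

Answer: S3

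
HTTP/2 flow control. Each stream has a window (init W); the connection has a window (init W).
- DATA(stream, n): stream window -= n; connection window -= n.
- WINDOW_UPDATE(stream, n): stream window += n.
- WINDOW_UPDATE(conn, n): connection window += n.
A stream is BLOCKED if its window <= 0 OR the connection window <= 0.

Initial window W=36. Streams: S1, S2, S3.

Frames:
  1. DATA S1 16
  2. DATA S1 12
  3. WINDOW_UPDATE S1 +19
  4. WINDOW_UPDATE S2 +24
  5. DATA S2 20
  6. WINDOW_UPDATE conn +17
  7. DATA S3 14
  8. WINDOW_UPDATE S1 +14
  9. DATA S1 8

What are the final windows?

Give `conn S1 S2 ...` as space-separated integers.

Op 1: conn=20 S1=20 S2=36 S3=36 blocked=[]
Op 2: conn=8 S1=8 S2=36 S3=36 blocked=[]
Op 3: conn=8 S1=27 S2=36 S3=36 blocked=[]
Op 4: conn=8 S1=27 S2=60 S3=36 blocked=[]
Op 5: conn=-12 S1=27 S2=40 S3=36 blocked=[1, 2, 3]
Op 6: conn=5 S1=27 S2=40 S3=36 blocked=[]
Op 7: conn=-9 S1=27 S2=40 S3=22 blocked=[1, 2, 3]
Op 8: conn=-9 S1=41 S2=40 S3=22 blocked=[1, 2, 3]
Op 9: conn=-17 S1=33 S2=40 S3=22 blocked=[1, 2, 3]

Answer: -17 33 40 22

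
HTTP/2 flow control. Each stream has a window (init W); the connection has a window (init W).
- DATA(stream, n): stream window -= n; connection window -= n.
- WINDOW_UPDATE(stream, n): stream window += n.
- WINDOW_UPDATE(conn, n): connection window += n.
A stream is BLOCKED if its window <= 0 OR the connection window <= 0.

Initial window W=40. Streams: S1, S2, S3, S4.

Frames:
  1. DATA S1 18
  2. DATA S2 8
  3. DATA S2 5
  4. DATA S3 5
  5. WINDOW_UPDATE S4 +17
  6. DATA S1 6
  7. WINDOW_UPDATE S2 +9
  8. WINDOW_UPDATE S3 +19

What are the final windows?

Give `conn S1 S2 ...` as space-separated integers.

Answer: -2 16 36 54 57

Derivation:
Op 1: conn=22 S1=22 S2=40 S3=40 S4=40 blocked=[]
Op 2: conn=14 S1=22 S2=32 S3=40 S4=40 blocked=[]
Op 3: conn=9 S1=22 S2=27 S3=40 S4=40 blocked=[]
Op 4: conn=4 S1=22 S2=27 S3=35 S4=40 blocked=[]
Op 5: conn=4 S1=22 S2=27 S3=35 S4=57 blocked=[]
Op 6: conn=-2 S1=16 S2=27 S3=35 S4=57 blocked=[1, 2, 3, 4]
Op 7: conn=-2 S1=16 S2=36 S3=35 S4=57 blocked=[1, 2, 3, 4]
Op 8: conn=-2 S1=16 S2=36 S3=54 S4=57 blocked=[1, 2, 3, 4]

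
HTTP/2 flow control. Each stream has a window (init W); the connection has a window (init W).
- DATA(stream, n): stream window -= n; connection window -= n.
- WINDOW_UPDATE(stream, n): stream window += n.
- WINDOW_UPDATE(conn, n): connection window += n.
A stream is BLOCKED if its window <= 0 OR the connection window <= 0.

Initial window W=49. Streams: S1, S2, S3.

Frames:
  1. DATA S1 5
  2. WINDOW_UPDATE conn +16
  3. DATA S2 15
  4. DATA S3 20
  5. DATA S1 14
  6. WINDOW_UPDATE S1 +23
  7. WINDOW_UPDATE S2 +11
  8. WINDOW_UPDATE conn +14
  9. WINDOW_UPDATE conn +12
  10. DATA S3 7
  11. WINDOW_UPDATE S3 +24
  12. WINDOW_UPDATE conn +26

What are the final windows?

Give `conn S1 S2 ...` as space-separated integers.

Answer: 56 53 45 46

Derivation:
Op 1: conn=44 S1=44 S2=49 S3=49 blocked=[]
Op 2: conn=60 S1=44 S2=49 S3=49 blocked=[]
Op 3: conn=45 S1=44 S2=34 S3=49 blocked=[]
Op 4: conn=25 S1=44 S2=34 S3=29 blocked=[]
Op 5: conn=11 S1=30 S2=34 S3=29 blocked=[]
Op 6: conn=11 S1=53 S2=34 S3=29 blocked=[]
Op 7: conn=11 S1=53 S2=45 S3=29 blocked=[]
Op 8: conn=25 S1=53 S2=45 S3=29 blocked=[]
Op 9: conn=37 S1=53 S2=45 S3=29 blocked=[]
Op 10: conn=30 S1=53 S2=45 S3=22 blocked=[]
Op 11: conn=30 S1=53 S2=45 S3=46 blocked=[]
Op 12: conn=56 S1=53 S2=45 S3=46 blocked=[]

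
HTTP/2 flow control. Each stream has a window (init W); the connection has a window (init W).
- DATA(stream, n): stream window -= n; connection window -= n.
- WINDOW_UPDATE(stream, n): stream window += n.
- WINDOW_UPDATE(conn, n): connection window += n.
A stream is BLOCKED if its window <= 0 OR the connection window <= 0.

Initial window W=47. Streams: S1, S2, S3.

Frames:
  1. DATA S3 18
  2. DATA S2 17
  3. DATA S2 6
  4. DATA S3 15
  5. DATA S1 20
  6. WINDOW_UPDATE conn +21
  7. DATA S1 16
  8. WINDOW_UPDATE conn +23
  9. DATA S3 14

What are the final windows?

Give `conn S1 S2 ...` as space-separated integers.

Answer: -15 11 24 0

Derivation:
Op 1: conn=29 S1=47 S2=47 S3=29 blocked=[]
Op 2: conn=12 S1=47 S2=30 S3=29 blocked=[]
Op 3: conn=6 S1=47 S2=24 S3=29 blocked=[]
Op 4: conn=-9 S1=47 S2=24 S3=14 blocked=[1, 2, 3]
Op 5: conn=-29 S1=27 S2=24 S3=14 blocked=[1, 2, 3]
Op 6: conn=-8 S1=27 S2=24 S3=14 blocked=[1, 2, 3]
Op 7: conn=-24 S1=11 S2=24 S3=14 blocked=[1, 2, 3]
Op 8: conn=-1 S1=11 S2=24 S3=14 blocked=[1, 2, 3]
Op 9: conn=-15 S1=11 S2=24 S3=0 blocked=[1, 2, 3]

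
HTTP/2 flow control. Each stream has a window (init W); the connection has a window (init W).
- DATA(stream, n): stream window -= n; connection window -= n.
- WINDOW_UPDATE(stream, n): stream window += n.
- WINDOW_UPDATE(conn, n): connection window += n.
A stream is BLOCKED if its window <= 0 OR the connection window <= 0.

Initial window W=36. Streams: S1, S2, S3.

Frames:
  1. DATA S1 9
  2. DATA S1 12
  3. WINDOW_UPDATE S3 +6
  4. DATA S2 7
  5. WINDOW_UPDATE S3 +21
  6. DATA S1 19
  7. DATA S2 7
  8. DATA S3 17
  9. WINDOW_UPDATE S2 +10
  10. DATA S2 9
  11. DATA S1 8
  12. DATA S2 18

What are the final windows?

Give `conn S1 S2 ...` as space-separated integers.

Answer: -70 -12 5 46

Derivation:
Op 1: conn=27 S1=27 S2=36 S3=36 blocked=[]
Op 2: conn=15 S1=15 S2=36 S3=36 blocked=[]
Op 3: conn=15 S1=15 S2=36 S3=42 blocked=[]
Op 4: conn=8 S1=15 S2=29 S3=42 blocked=[]
Op 5: conn=8 S1=15 S2=29 S3=63 blocked=[]
Op 6: conn=-11 S1=-4 S2=29 S3=63 blocked=[1, 2, 3]
Op 7: conn=-18 S1=-4 S2=22 S3=63 blocked=[1, 2, 3]
Op 8: conn=-35 S1=-4 S2=22 S3=46 blocked=[1, 2, 3]
Op 9: conn=-35 S1=-4 S2=32 S3=46 blocked=[1, 2, 3]
Op 10: conn=-44 S1=-4 S2=23 S3=46 blocked=[1, 2, 3]
Op 11: conn=-52 S1=-12 S2=23 S3=46 blocked=[1, 2, 3]
Op 12: conn=-70 S1=-12 S2=5 S3=46 blocked=[1, 2, 3]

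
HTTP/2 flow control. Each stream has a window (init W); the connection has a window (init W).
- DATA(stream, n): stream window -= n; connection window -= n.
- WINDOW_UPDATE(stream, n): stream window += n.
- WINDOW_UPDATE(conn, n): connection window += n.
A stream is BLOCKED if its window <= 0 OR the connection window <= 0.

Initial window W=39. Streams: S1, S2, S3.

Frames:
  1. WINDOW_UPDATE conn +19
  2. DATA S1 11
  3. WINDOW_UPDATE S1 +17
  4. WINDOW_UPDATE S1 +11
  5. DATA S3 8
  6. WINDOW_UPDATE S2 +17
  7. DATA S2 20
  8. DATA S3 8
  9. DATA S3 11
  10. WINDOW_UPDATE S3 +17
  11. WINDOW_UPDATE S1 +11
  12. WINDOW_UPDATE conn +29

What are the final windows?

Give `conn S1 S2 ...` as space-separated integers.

Op 1: conn=58 S1=39 S2=39 S3=39 blocked=[]
Op 2: conn=47 S1=28 S2=39 S3=39 blocked=[]
Op 3: conn=47 S1=45 S2=39 S3=39 blocked=[]
Op 4: conn=47 S1=56 S2=39 S3=39 blocked=[]
Op 5: conn=39 S1=56 S2=39 S3=31 blocked=[]
Op 6: conn=39 S1=56 S2=56 S3=31 blocked=[]
Op 7: conn=19 S1=56 S2=36 S3=31 blocked=[]
Op 8: conn=11 S1=56 S2=36 S3=23 blocked=[]
Op 9: conn=0 S1=56 S2=36 S3=12 blocked=[1, 2, 3]
Op 10: conn=0 S1=56 S2=36 S3=29 blocked=[1, 2, 3]
Op 11: conn=0 S1=67 S2=36 S3=29 blocked=[1, 2, 3]
Op 12: conn=29 S1=67 S2=36 S3=29 blocked=[]

Answer: 29 67 36 29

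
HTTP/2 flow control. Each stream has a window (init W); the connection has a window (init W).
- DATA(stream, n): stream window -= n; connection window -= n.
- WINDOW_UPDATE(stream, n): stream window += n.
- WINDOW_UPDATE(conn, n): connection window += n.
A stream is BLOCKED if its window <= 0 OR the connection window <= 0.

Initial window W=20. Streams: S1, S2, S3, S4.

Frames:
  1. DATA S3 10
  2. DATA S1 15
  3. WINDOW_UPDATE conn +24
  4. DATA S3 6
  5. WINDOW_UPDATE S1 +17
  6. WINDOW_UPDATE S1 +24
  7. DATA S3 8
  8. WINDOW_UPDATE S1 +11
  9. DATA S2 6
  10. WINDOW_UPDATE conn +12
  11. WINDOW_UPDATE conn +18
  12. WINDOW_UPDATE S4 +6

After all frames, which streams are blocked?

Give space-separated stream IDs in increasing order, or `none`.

Op 1: conn=10 S1=20 S2=20 S3=10 S4=20 blocked=[]
Op 2: conn=-5 S1=5 S2=20 S3=10 S4=20 blocked=[1, 2, 3, 4]
Op 3: conn=19 S1=5 S2=20 S3=10 S4=20 blocked=[]
Op 4: conn=13 S1=5 S2=20 S3=4 S4=20 blocked=[]
Op 5: conn=13 S1=22 S2=20 S3=4 S4=20 blocked=[]
Op 6: conn=13 S1=46 S2=20 S3=4 S4=20 blocked=[]
Op 7: conn=5 S1=46 S2=20 S3=-4 S4=20 blocked=[3]
Op 8: conn=5 S1=57 S2=20 S3=-4 S4=20 blocked=[3]
Op 9: conn=-1 S1=57 S2=14 S3=-4 S4=20 blocked=[1, 2, 3, 4]
Op 10: conn=11 S1=57 S2=14 S3=-4 S4=20 blocked=[3]
Op 11: conn=29 S1=57 S2=14 S3=-4 S4=20 blocked=[3]
Op 12: conn=29 S1=57 S2=14 S3=-4 S4=26 blocked=[3]

Answer: S3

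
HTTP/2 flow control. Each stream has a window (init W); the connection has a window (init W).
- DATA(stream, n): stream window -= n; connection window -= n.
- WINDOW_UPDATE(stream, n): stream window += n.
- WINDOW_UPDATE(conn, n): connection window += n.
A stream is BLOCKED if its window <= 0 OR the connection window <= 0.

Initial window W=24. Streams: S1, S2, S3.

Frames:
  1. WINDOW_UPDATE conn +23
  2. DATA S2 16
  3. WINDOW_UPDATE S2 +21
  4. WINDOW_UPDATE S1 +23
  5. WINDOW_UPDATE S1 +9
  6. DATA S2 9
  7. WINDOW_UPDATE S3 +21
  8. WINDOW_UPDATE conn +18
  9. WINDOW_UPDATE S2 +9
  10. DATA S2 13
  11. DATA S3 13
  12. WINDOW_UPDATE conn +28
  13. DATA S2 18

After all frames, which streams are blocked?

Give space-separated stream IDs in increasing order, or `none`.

Op 1: conn=47 S1=24 S2=24 S3=24 blocked=[]
Op 2: conn=31 S1=24 S2=8 S3=24 blocked=[]
Op 3: conn=31 S1=24 S2=29 S3=24 blocked=[]
Op 4: conn=31 S1=47 S2=29 S3=24 blocked=[]
Op 5: conn=31 S1=56 S2=29 S3=24 blocked=[]
Op 6: conn=22 S1=56 S2=20 S3=24 blocked=[]
Op 7: conn=22 S1=56 S2=20 S3=45 blocked=[]
Op 8: conn=40 S1=56 S2=20 S3=45 blocked=[]
Op 9: conn=40 S1=56 S2=29 S3=45 blocked=[]
Op 10: conn=27 S1=56 S2=16 S3=45 blocked=[]
Op 11: conn=14 S1=56 S2=16 S3=32 blocked=[]
Op 12: conn=42 S1=56 S2=16 S3=32 blocked=[]
Op 13: conn=24 S1=56 S2=-2 S3=32 blocked=[2]

Answer: S2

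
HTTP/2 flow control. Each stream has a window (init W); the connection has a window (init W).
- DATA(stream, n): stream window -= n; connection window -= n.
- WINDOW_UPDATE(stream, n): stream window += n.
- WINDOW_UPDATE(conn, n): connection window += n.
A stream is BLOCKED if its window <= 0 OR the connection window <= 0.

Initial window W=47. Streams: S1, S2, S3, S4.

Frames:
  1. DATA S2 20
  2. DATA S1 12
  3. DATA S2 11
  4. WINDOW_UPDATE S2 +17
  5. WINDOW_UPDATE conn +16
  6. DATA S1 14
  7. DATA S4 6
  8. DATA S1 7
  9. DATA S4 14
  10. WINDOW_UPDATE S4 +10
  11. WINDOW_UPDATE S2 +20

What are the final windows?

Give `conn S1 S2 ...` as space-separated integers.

Op 1: conn=27 S1=47 S2=27 S3=47 S4=47 blocked=[]
Op 2: conn=15 S1=35 S2=27 S3=47 S4=47 blocked=[]
Op 3: conn=4 S1=35 S2=16 S3=47 S4=47 blocked=[]
Op 4: conn=4 S1=35 S2=33 S3=47 S4=47 blocked=[]
Op 5: conn=20 S1=35 S2=33 S3=47 S4=47 blocked=[]
Op 6: conn=6 S1=21 S2=33 S3=47 S4=47 blocked=[]
Op 7: conn=0 S1=21 S2=33 S3=47 S4=41 blocked=[1, 2, 3, 4]
Op 8: conn=-7 S1=14 S2=33 S3=47 S4=41 blocked=[1, 2, 3, 4]
Op 9: conn=-21 S1=14 S2=33 S3=47 S4=27 blocked=[1, 2, 3, 4]
Op 10: conn=-21 S1=14 S2=33 S3=47 S4=37 blocked=[1, 2, 3, 4]
Op 11: conn=-21 S1=14 S2=53 S3=47 S4=37 blocked=[1, 2, 3, 4]

Answer: -21 14 53 47 37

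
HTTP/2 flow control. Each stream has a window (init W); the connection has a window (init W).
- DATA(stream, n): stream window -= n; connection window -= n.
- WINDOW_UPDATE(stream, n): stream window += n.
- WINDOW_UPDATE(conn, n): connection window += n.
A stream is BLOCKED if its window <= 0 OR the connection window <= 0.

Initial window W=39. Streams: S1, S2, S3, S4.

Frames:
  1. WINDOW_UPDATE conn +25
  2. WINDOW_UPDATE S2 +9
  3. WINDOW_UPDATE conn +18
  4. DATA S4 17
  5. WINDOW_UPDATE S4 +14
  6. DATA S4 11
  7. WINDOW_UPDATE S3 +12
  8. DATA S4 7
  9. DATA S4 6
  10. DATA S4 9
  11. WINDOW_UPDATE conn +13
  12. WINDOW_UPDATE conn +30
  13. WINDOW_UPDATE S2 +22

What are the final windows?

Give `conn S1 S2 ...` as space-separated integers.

Answer: 75 39 70 51 3

Derivation:
Op 1: conn=64 S1=39 S2=39 S3=39 S4=39 blocked=[]
Op 2: conn=64 S1=39 S2=48 S3=39 S4=39 blocked=[]
Op 3: conn=82 S1=39 S2=48 S3=39 S4=39 blocked=[]
Op 4: conn=65 S1=39 S2=48 S3=39 S4=22 blocked=[]
Op 5: conn=65 S1=39 S2=48 S3=39 S4=36 blocked=[]
Op 6: conn=54 S1=39 S2=48 S3=39 S4=25 blocked=[]
Op 7: conn=54 S1=39 S2=48 S3=51 S4=25 blocked=[]
Op 8: conn=47 S1=39 S2=48 S3=51 S4=18 blocked=[]
Op 9: conn=41 S1=39 S2=48 S3=51 S4=12 blocked=[]
Op 10: conn=32 S1=39 S2=48 S3=51 S4=3 blocked=[]
Op 11: conn=45 S1=39 S2=48 S3=51 S4=3 blocked=[]
Op 12: conn=75 S1=39 S2=48 S3=51 S4=3 blocked=[]
Op 13: conn=75 S1=39 S2=70 S3=51 S4=3 blocked=[]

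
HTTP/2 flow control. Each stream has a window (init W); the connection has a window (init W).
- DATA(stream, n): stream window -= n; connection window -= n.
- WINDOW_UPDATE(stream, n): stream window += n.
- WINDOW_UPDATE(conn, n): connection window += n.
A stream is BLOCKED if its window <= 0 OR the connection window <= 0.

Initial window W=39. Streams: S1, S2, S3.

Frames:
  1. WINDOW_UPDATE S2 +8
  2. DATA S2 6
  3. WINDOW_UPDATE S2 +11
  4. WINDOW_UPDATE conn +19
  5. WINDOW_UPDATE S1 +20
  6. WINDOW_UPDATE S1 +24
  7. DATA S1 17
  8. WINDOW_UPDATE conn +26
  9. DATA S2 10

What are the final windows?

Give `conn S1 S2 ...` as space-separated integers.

Op 1: conn=39 S1=39 S2=47 S3=39 blocked=[]
Op 2: conn=33 S1=39 S2=41 S3=39 blocked=[]
Op 3: conn=33 S1=39 S2=52 S3=39 blocked=[]
Op 4: conn=52 S1=39 S2=52 S3=39 blocked=[]
Op 5: conn=52 S1=59 S2=52 S3=39 blocked=[]
Op 6: conn=52 S1=83 S2=52 S3=39 blocked=[]
Op 7: conn=35 S1=66 S2=52 S3=39 blocked=[]
Op 8: conn=61 S1=66 S2=52 S3=39 blocked=[]
Op 9: conn=51 S1=66 S2=42 S3=39 blocked=[]

Answer: 51 66 42 39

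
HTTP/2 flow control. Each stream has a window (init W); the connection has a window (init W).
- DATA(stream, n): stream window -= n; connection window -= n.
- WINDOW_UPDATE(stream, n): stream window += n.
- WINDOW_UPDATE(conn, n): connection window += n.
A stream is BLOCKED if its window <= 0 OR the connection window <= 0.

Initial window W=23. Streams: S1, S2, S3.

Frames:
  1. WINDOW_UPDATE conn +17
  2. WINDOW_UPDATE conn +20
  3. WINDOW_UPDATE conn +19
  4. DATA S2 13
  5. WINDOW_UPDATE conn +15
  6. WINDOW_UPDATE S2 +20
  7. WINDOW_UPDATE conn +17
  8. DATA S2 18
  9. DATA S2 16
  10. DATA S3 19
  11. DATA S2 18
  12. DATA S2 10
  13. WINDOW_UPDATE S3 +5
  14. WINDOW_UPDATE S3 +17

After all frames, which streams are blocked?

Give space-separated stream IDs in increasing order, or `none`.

Answer: S2

Derivation:
Op 1: conn=40 S1=23 S2=23 S3=23 blocked=[]
Op 2: conn=60 S1=23 S2=23 S3=23 blocked=[]
Op 3: conn=79 S1=23 S2=23 S3=23 blocked=[]
Op 4: conn=66 S1=23 S2=10 S3=23 blocked=[]
Op 5: conn=81 S1=23 S2=10 S3=23 blocked=[]
Op 6: conn=81 S1=23 S2=30 S3=23 blocked=[]
Op 7: conn=98 S1=23 S2=30 S3=23 blocked=[]
Op 8: conn=80 S1=23 S2=12 S3=23 blocked=[]
Op 9: conn=64 S1=23 S2=-4 S3=23 blocked=[2]
Op 10: conn=45 S1=23 S2=-4 S3=4 blocked=[2]
Op 11: conn=27 S1=23 S2=-22 S3=4 blocked=[2]
Op 12: conn=17 S1=23 S2=-32 S3=4 blocked=[2]
Op 13: conn=17 S1=23 S2=-32 S3=9 blocked=[2]
Op 14: conn=17 S1=23 S2=-32 S3=26 blocked=[2]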